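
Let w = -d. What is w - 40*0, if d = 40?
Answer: -40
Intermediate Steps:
w = -40 (w = -1*40 = -40)
w - 40*0 = -40 - 40*0 = -40 + 0 = -40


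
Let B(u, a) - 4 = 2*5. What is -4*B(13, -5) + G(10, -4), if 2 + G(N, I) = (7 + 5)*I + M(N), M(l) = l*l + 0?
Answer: -6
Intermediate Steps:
B(u, a) = 14 (B(u, a) = 4 + 2*5 = 4 + 10 = 14)
M(l) = l**2 (M(l) = l**2 + 0 = l**2)
G(N, I) = -2 + N**2 + 12*I (G(N, I) = -2 + ((7 + 5)*I + N**2) = -2 + (12*I + N**2) = -2 + (N**2 + 12*I) = -2 + N**2 + 12*I)
-4*B(13, -5) + G(10, -4) = -4*14 + (-2 + 10**2 + 12*(-4)) = -56 + (-2 + 100 - 48) = -56 + 50 = -6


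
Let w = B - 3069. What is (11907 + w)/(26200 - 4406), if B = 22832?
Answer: 15835/10897 ≈ 1.4532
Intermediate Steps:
w = 19763 (w = 22832 - 3069 = 19763)
(11907 + w)/(26200 - 4406) = (11907 + 19763)/(26200 - 4406) = 31670/21794 = 31670*(1/21794) = 15835/10897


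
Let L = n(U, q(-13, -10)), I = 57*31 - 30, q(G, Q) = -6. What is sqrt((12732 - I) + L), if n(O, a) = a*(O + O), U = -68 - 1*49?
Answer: sqrt(12399) ≈ 111.35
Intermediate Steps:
U = -117 (U = -68 - 49 = -117)
I = 1737 (I = 1767 - 30 = 1737)
n(O, a) = 2*O*a (n(O, a) = a*(2*O) = 2*O*a)
L = 1404 (L = 2*(-117)*(-6) = 1404)
sqrt((12732 - I) + L) = sqrt((12732 - 1*1737) + 1404) = sqrt((12732 - 1737) + 1404) = sqrt(10995 + 1404) = sqrt(12399)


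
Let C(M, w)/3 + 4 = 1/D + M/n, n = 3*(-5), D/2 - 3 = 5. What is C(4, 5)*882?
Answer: -444969/40 ≈ -11124.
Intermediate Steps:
D = 16 (D = 6 + 2*5 = 6 + 10 = 16)
n = -15
C(M, w) = -189/16 - M/5 (C(M, w) = -12 + 3*(1/16 + M/(-15)) = -12 + 3*(1*(1/16) + M*(-1/15)) = -12 + 3*(1/16 - M/15) = -12 + (3/16 - M/5) = -189/16 - M/5)
C(4, 5)*882 = (-189/16 - ⅕*4)*882 = (-189/16 - ⅘)*882 = -1009/80*882 = -444969/40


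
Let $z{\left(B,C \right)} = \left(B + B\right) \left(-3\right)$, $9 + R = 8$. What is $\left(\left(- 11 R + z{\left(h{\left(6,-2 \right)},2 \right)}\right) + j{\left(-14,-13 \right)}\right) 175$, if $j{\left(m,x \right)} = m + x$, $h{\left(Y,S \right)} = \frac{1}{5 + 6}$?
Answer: $- \frac{31850}{11} \approx -2895.5$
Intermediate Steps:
$R = -1$ ($R = -9 + 8 = -1$)
$h{\left(Y,S \right)} = \frac{1}{11}$
$z{\left(B,C \right)} = - 6 B$ ($z{\left(B,C \right)} = 2 B \left(-3\right) = - 6 B$)
$\left(\left(- 11 R + z{\left(h{\left(6,-2 \right)},2 \right)}\right) + j{\left(-14,-13 \right)}\right) 175 = \left(\left(\left(-11\right) \left(-1\right) - \frac{6}{11}\right) - 27\right) 175 = \left(\left(11 - \frac{6}{11}\right) - 27\right) 175 = \left(\frac{115}{11} - 27\right) 175 = \left(- \frac{182}{11}\right) 175 = - \frac{31850}{11}$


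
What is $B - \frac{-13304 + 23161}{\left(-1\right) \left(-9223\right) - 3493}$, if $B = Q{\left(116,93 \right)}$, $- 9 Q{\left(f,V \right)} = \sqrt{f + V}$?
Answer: $- \frac{9857}{5730} - \frac{\sqrt{209}}{9} \approx -3.3266$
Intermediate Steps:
$Q{\left(f,V \right)} = - \frac{\sqrt{V + f}}{9}$ ($Q{\left(f,V \right)} = - \frac{\sqrt{f + V}}{9} = - \frac{\sqrt{V + f}}{9}$)
$B = - \frac{\sqrt{209}}{9}$ ($B = - \frac{\sqrt{93 + 116}}{9} = - \frac{\sqrt{209}}{9} \approx -1.6063$)
$B - \frac{-13304 + 23161}{\left(-1\right) \left(-9223\right) - 3493} = - \frac{\sqrt{209}}{9} - \frac{-13304 + 23161}{\left(-1\right) \left(-9223\right) - 3493} = - \frac{\sqrt{209}}{9} - \frac{9857}{9223 - 3493} = - \frac{\sqrt{209}}{9} - \frac{9857}{5730} = - \frac{9857}{5730} - \frac{\sqrt{209}}{9}$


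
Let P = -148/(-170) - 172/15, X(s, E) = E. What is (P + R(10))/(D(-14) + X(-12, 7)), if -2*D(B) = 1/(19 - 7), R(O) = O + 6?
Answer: 11024/14195 ≈ 0.77661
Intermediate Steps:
R(O) = 6 + O
P = -2702/255 (P = -148*(-1/170) - 172*1/15 = 74/85 - 172/15 = -2702/255 ≈ -10.596)
D(B) = -1/24 (D(B) = -1/(2*(19 - 7)) = -½/12 = -½*1/12 = -1/24)
(P + R(10))/(D(-14) + X(-12, 7)) = (-2702/255 + (6 + 10))/(-1/24 + 7) = (-2702/255 + 16)/(167/24) = (1378/255)*(24/167) = 11024/14195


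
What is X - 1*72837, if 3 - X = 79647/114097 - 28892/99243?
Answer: -824727921056911/11323328571 ≈ -72834.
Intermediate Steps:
X = 29362069016/11323328571 (X = 3 - (79647/114097 - 28892/99243) = 3 - 1*4607916697/11323328571 = 3 - 4607916697/11323328571 = 29362069016/11323328571 ≈ 2.5931)
X - 1*72837 = 29362069016/11323328571 - 1*72837 = 29362069016/11323328571 - 72837 = -824727921056911/11323328571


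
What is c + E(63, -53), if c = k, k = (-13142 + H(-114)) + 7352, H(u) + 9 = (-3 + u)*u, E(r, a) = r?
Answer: 7602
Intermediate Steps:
H(u) = -9 + u*(-3 + u) (H(u) = -9 + (-3 + u)*u = -9 + u*(-3 + u))
k = 7539 (k = (-13142 + (-9 + (-114)² - 3*(-114))) + 7352 = (-13142 + (-9 + 12996 + 342)) + 7352 = (-13142 + 13329) + 7352 = 187 + 7352 = 7539)
c = 7539
c + E(63, -53) = 7539 + 63 = 7602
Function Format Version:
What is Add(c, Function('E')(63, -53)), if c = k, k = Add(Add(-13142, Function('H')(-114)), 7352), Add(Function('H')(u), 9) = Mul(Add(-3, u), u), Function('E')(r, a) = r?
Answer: 7602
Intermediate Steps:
Function('H')(u) = Add(-9, Mul(u, Add(-3, u))) (Function('H')(u) = Add(-9, Mul(Add(-3, u), u)) = Add(-9, Mul(u, Add(-3, u))))
k = 7539 (k = Add(Add(-13142, Add(-9, Pow(-114, 2), Mul(-3, -114))), 7352) = Add(Add(-13142, Add(-9, 12996, 342)), 7352) = Add(Add(-13142, 13329), 7352) = Add(187, 7352) = 7539)
c = 7539
Add(c, Function('E')(63, -53)) = Add(7539, 63) = 7602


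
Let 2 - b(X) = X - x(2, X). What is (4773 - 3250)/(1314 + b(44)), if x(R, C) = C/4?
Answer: 1523/1283 ≈ 1.1871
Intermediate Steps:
x(R, C) = C/4 (x(R, C) = C*(1/4) = C/4)
b(X) = 2 - 3*X/4 (b(X) = 2 - (X - X/4) = 2 - 3*X/4)
(4773 - 3250)/(1314 + b(44)) = (4773 - 3250)/(1314 + (2 - 3/4*44)) = 1523/(1314 + (2 - 33)) = 1523/(1314 - 31) = 1523/1283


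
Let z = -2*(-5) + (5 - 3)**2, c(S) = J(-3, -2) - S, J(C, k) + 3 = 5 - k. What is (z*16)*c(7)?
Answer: -672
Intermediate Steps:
J(C, k) = 2 - k (J(C, k) = -3 + (5 - k) = 2 - k)
c(S) = 4 - S (c(S) = (2 - 1*(-2)) - S = (2 + 2) - S = 4 - S)
z = 14 (z = 10 + 2**2 = 10 + 4 = 14)
(z*16)*c(7) = (14*16)*(4 - 1*7) = 224*(4 - 7) = 224*(-3) = -672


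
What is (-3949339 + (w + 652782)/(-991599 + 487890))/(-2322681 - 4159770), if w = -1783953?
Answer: 221035163020/362807656751 ≈ 0.60923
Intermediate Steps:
(-3949339 + (w + 652782)/(-991599 + 487890))/(-2322681 - 4159770) = (-3949339 + (-1783953 + 652782)/(-991599 + 487890))/(-2322681 - 4159770) = (-3949339 - 1131171/(-503709))/(-6482451) = (-3949339 - 1131171*(-1/503709))*(-1/6482451) = (-3949339 + 377057/167903)*(-1/6482451) = -663105489060/167903*(-1/6482451) = 221035163020/362807656751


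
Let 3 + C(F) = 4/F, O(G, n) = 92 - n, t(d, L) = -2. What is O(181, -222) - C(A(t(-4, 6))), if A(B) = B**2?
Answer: 316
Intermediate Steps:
C(F) = -3 + 4/F
O(181, -222) - C(A(t(-4, 6))) = (92 - 1*(-222)) - (-3 + 4/((-2)**2)) = (92 + 222) - (-3 + 4/4) = 314 - (-3 + 4*(1/4)) = 314 - (-3 + 1) = 314 - 1*(-2) = 314 + 2 = 316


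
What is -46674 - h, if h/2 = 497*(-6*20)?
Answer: 72606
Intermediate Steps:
h = -119280 (h = 2*(497*(-6*20)) = 2*(497*(-120)) = 2*(-59640) = -119280)
-46674 - h = -46674 - 1*(-119280) = -46674 + 119280 = 72606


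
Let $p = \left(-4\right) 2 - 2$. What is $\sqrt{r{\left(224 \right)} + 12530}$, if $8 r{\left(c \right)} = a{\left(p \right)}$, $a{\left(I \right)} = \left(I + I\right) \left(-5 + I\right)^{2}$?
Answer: $\frac{\sqrt{47870}}{2} \approx 109.4$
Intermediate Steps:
$p = -10$ ($p = -8 - 2 = -10$)
$a{\left(I \right)} = 2 I \left(-5 + I\right)^{2}$
$r{\left(c \right)} = - \frac{1125}{2}$ ($r{\left(c \right)} = \frac{2 \left(-10\right) \left(-5 - 10\right)^{2}}{8} = \frac{2 \left(-10\right) \left(-15\right)^{2}}{8} = \frac{2 \left(-10\right) 225}{8} = \frac{1}{8} \left(-4500\right) = - \frac{1125}{2}$)
$\sqrt{r{\left(224 \right)} + 12530} = \sqrt{- \frac{1125}{2} + 12530} = \sqrt{\frac{23935}{2}} = \frac{\sqrt{47870}}{2}$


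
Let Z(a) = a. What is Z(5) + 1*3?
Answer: 8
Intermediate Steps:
Z(5) + 1*3 = 5 + 1*3 = 5 + 3 = 8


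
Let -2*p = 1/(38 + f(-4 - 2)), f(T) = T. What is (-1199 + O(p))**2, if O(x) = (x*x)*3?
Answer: 24118913032201/16777216 ≈ 1.4376e+6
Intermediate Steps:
p = -1/64 (p = -1/(2*(38 + (-4 - 2))) = -1/(2*(38 - 6)) = -1/2/32 = -1/2*1/32 = -1/64 ≈ -0.015625)
O(x) = 3*x**2 (O(x) = x**2*3 = 3*x**2)
(-1199 + O(p))**2 = (-1199 + 3*(-1/64)**2)**2 = (-1199 + 3*(1/4096))**2 = (-1199 + 3/4096)**2 = (-4911101/4096)**2 = 24118913032201/16777216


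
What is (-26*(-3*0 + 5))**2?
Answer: 16900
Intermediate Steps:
(-26*(-3*0 + 5))**2 = (-26*(0 + 5))**2 = (-26*5)**2 = (-130)**2 = 16900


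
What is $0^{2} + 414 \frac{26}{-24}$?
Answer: $- \frac{897}{2} \approx -448.5$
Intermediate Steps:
$0^{2} + 414 \frac{26}{-24} = 0 + 414 \cdot 26 \left(- \frac{1}{24}\right) = 0 + 414 \left(- \frac{13}{12}\right) = 0 - \frac{897}{2} = - \frac{897}{2}$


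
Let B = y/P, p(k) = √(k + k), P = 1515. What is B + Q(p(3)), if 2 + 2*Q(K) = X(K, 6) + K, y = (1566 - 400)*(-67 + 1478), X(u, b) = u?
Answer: 1643711/1515 + √6 ≈ 1087.4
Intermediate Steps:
y = 1645226 (y = 1166*1411 = 1645226)
p(k) = √2*√k (p(k) = √(2*k) = √2*√k)
B = 1645226/1515 ≈ 1086.0
Q(K) = -1 + K (Q(K) = -1 + (K + K)/2 = -1 + (2*K)/2 = -1 + K)
B + Q(p(3)) = 1645226/1515 + (-1 + √2*√3) = 1645226/1515 + (-1 + √6) = 1643711/1515 + √6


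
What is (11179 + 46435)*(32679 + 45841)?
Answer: 4523851280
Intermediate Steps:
(11179 + 46435)*(32679 + 45841) = 57614*78520 = 4523851280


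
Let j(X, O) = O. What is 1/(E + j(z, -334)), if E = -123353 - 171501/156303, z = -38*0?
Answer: -52101/6444273554 ≈ -8.0849e-6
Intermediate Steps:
z = 0
E = -6426871820/52101 (E = -123353 - 171501*1/156303 = -123353 - 57167/52101 = -6426871820/52101 ≈ -1.2335e+5)
1/(E + j(z, -334)) = 1/(-6426871820/52101 - 334) = 1/(-6444273554/52101) = -52101/6444273554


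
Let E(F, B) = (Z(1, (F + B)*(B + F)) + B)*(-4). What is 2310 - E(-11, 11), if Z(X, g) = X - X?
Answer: 2354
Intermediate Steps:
Z(X, g) = 0
E(F, B) = -4*B (E(F, B) = (0 + B)*(-4) = B*(-4) = -4*B)
2310 - E(-11, 11) = 2310 - (-4)*11 = 2310 - 1*(-44) = 2310 + 44 = 2354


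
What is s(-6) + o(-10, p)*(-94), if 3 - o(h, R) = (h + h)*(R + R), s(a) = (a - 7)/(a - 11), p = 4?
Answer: -260461/17 ≈ -15321.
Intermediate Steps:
s(a) = (-7 + a)/(-11 + a)
o(h, R) = 3 - 4*R*h (o(h, R) = 3 - (h + h)*(R + R) = 3 - 2*h*2*R = 3 - 4*R*h)
s(-6) + o(-10, p)*(-94) = (-7 - 6)/(-11 - 6) + (3 - 4*4*(-10))*(-94) = -13/(-17) + (3 + 160)*(-94) = -1/17*(-13) + 163*(-94) = 13/17 - 15322 = -260461/17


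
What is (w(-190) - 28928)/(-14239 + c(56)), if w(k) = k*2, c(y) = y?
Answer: 29308/14183 ≈ 2.0664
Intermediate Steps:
w(k) = 2*k
(w(-190) - 28928)/(-14239 + c(56)) = (2*(-190) - 28928)/(-14239 + 56) = (-380 - 28928)/(-14183) = -29308*(-1/14183) = 29308/14183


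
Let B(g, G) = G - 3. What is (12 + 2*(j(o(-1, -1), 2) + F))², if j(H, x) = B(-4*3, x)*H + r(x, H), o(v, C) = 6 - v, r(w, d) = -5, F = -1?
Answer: 196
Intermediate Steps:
B(g, G) = -3 + G
j(H, x) = -5 + H*(-3 + x) (j(H, x) = (-3 + x)*H - 5 = H*(-3 + x) - 5 = -5 + H*(-3 + x))
(12 + 2*(j(o(-1, -1), 2) + F))² = (12 + 2*((-5 + (6 - 1*(-1))*(-3 + 2)) - 1))² = (12 + 2*((-5 + (6 + 1)*(-1)) - 1))² = (12 + 2*((-5 + 7*(-1)) - 1))² = (12 + 2*((-5 - 7) - 1))² = (12 + 2*(-12 - 1))² = (12 + 2*(-13))² = (12 - 26)² = (-14)² = 196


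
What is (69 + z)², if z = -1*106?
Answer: 1369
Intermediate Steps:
z = -106
(69 + z)² = (69 - 106)² = (-37)² = 1369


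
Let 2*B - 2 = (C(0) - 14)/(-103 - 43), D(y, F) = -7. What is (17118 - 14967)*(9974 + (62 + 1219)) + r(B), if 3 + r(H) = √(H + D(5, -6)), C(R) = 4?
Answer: 24209502 + I*√127166/146 ≈ 2.421e+7 + 2.4425*I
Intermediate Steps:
B = 151/146 (B = 1 + ((4 - 14)/(-103 - 43))/2 = 1 + (-10/(-146))/2 = 1 + (-10*(-1/146))/2 = 1 + (½)*(5/73) = 1 + 5/146 = 151/146 ≈ 1.0342)
r(H) = -3 + √(-7 + H) (r(H) = -3 + √(H - 7) = -3 + √(-7 + H))
(17118 - 14967)*(9974 + (62 + 1219)) + r(B) = (17118 - 14967)*(9974 + (62 + 1219)) + (-3 + √(-7 + 151/146)) = 2151*(9974 + 1281) + (-3 + √(-871/146)) = 2151*11255 + (-3 + I*√127166/146) = 24209505 + (-3 + I*√127166/146) = 24209502 + I*√127166/146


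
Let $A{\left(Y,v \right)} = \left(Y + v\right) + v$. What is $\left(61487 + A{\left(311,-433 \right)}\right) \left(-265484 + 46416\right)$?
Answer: $-13348251376$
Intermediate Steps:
$A{\left(Y,v \right)} = Y + 2 v$
$\left(61487 + A{\left(311,-433 \right)}\right) \left(-265484 + 46416\right) = \left(61487 + \left(311 + 2 \left(-433\right)\right)\right) \left(-265484 + 46416\right) = \left(61487 + \left(311 - 866\right)\right) \left(-219068\right) = \left(61487 - 555\right) \left(-219068\right) = 60932 \left(-219068\right) = -13348251376$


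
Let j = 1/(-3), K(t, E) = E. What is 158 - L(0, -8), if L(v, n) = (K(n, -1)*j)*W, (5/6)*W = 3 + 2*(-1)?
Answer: 788/5 ≈ 157.60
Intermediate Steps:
W = 6/5 (W = 6*(3 + 2*(-1))/5 = 6*(3 - 2)/5 = (6/5)*1 = 6/5 ≈ 1.2000)
j = -⅓ ≈ -0.33333
L(v, n) = ⅖ (L(v, n) = -1*(-⅓)*(6/5) = (⅓)*(6/5) = ⅖)
158 - L(0, -8) = 158 - 1*⅖ = 158 - ⅖ = 788/5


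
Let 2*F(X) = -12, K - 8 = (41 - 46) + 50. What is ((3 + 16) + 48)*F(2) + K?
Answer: -349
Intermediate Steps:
K = 53 (K = 8 + ((41 - 46) + 50) = 8 + (-5 + 50) = 8 + 45 = 53)
F(X) = -6 (F(X) = (1/2)*(-12) = -6)
((3 + 16) + 48)*F(2) + K = ((3 + 16) + 48)*(-6) + 53 = (19 + 48)*(-6) + 53 = 67*(-6) + 53 = -402 + 53 = -349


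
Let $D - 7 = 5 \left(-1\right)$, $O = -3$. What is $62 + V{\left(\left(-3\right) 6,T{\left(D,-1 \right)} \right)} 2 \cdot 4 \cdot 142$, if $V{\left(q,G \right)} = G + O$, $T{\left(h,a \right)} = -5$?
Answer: $-9026$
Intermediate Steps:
$D = 2$ ($D = 7 + 5 \left(-1\right) = 7 - 5 = 2$)
$V{\left(q,G \right)} = -3 + G$ ($V{\left(q,G \right)} = G - 3 = -3 + G$)
$62 + V{\left(\left(-3\right) 6,T{\left(D,-1 \right)} \right)} 2 \cdot 4 \cdot 142 = 62 + \left(-3 - 5\right) 2 \cdot 4 \cdot 142 = 62 + \left(-8\right) 2 \cdot 4 \cdot 142 = 62 + \left(-16\right) 4 \cdot 142 = 62 - 9088 = -9026$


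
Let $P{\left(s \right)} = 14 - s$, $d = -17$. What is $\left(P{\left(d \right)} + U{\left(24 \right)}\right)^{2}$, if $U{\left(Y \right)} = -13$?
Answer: $324$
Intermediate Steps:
$\left(P{\left(d \right)} + U{\left(24 \right)}\right)^{2} = \left(\left(14 - -17\right) - 13\right)^{2} = \left(\left(14 + 17\right) - 13\right)^{2} = \left(31 - 13\right)^{2} = 18^{2} = 324$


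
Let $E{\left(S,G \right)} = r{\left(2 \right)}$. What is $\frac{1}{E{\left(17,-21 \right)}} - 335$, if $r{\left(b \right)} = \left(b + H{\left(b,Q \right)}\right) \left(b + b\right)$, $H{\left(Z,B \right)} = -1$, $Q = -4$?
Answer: $- \frac{1339}{4} \approx -334.75$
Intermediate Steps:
$r{\left(b \right)} = 2 b \left(-1 + b\right)$ ($r{\left(b \right)} = \left(b - 1\right) \left(b + b\right) = \left(-1 + b\right) 2 b = 2 b \left(-1 + b\right)$)
$E{\left(S,G \right)} = 4$ ($E{\left(S,G \right)} = 2 \cdot 2 \left(-1 + 2\right) = 2 \cdot 2 \cdot 1 = 4$)
$\frac{1}{E{\left(17,-21 \right)}} - 335 = \frac{1}{4} - 335 = - \frac{1339}{4}$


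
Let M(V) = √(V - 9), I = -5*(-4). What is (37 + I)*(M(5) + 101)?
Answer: 5757 + 114*I ≈ 5757.0 + 114.0*I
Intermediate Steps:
I = 20
M(V) = √(-9 + V)
(37 + I)*(M(5) + 101) = (37 + 20)*(√(-9 + 5) + 101) = 57*(√(-4) + 101) = 57*(2*I + 101) = 57*(101 + 2*I) = 5757 + 114*I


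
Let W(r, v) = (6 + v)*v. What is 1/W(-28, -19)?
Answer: 1/247 ≈ 0.0040486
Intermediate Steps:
W(r, v) = v*(6 + v)
1/W(-28, -19) = 1/(-19*(6 - 19)) = 1/(-19*(-13)) = 1/247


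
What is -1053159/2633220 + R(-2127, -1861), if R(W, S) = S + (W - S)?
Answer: -1867304033/877740 ≈ -2127.4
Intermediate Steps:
R(W, S) = W
-1053159/2633220 + R(-2127, -1861) = -1053159/2633220 - 2127 = -1053159*1/2633220 - 2127 = -351053/877740 - 2127 = -1867304033/877740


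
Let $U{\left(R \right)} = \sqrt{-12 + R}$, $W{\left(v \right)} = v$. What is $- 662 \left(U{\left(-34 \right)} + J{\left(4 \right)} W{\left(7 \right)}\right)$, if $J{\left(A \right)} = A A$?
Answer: $-74144 - 662 i \sqrt{46} \approx -74144.0 - 4489.9 i$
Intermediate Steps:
$J{\left(A \right)} = A^{2}$
$- 662 \left(U{\left(-34 \right)} + J{\left(4 \right)} W{\left(7 \right)}\right) = - 662 \left(\sqrt{-12 - 34} + 4^{2} \cdot 7\right) = - 662 \left(\sqrt{-46} + 16 \cdot 7\right) = - 662 \left(i \sqrt{46} + 112\right) = - 662 \left(112 + i \sqrt{46}\right) = -74144 - 662 i \sqrt{46}$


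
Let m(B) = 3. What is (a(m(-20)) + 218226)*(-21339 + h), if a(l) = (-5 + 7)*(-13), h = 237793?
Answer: 47230262800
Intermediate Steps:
a(l) = -26 (a(l) = 2*(-13) = -26)
(a(m(-20)) + 218226)*(-21339 + h) = (-26 + 218226)*(-21339 + 237793) = 218200*216454 = 47230262800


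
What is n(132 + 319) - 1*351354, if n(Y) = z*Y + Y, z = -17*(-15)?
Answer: -235898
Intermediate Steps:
z = 255
n(Y) = 256*Y (n(Y) = 255*Y + Y = 256*Y)
n(132 + 319) - 1*351354 = 256*(132 + 319) - 1*351354 = 256*451 - 351354 = 115456 - 351354 = -235898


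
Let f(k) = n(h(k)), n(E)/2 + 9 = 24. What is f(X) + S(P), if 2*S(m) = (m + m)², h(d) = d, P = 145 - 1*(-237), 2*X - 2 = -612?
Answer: 291878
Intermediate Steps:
X = -305 (X = 1 + (½)*(-612) = 1 - 306 = -305)
P = 382 (P = 145 + 237 = 382)
n(E) = 30 (n(E) = -18 + 2*24 = -18 + 48 = 30)
S(m) = 2*m² (S(m) = (m + m)²/2 = (2*m)²/2 = (4*m²)/2 = 2*m²)
f(k) = 30
f(X) + S(P) = 30 + 2*382² = 30 + 2*145924 = 30 + 291848 = 291878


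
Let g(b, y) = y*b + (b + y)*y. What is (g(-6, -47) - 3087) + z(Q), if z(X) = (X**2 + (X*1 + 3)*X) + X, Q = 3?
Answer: -284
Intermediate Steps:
z(X) = X + X**2 + X*(3 + X) (z(X) = (X**2 + (X + 3)*X) + X = (X**2 + (3 + X)*X) + X = (X**2 + X*(3 + X)) + X = X + X**2 + X*(3 + X))
g(b, y) = b*y + y*(b + y)
(g(-6, -47) - 3087) + z(Q) = (-47*(-47 + 2*(-6)) - 3087) + 2*3*(2 + 3) = (-47*(-47 - 12) - 3087) + 2*3*5 = (-47*(-59) - 3087) + 30 = (2773 - 3087) + 30 = -314 + 30 = -284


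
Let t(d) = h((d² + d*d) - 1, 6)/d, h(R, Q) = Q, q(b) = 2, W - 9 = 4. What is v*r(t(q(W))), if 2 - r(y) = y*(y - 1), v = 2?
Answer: -8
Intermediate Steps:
W = 13 (W = 9 + 4 = 13)
t(d) = 6/d
r(y) = 2 - y*(-1 + y) (r(y) = 2 - y*(y - 1) = 2 - y*(-1 + y))
v*r(t(q(W))) = 2*(2 + 6/2 - (6/2)²) = 2*(2 + 6*(½) - (6*(½))²) = 2*(2 + 3 - 1*3²) = 2*(2 + 3 - 1*9) = 2*(2 + 3 - 9) = 2*(-4) = -8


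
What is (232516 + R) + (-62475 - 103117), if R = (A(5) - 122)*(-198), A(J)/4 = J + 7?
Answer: 81576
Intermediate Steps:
A(J) = 28 + 4*J (A(J) = 4*(J + 7) = 4*(7 + J) = 28 + 4*J)
R = 14652 (R = ((28 + 4*5) - 122)*(-198) = ((28 + 20) - 122)*(-198) = (48 - 122)*(-198) = -74*(-198) = 14652)
(232516 + R) + (-62475 - 103117) = (232516 + 14652) + (-62475 - 103117) = 247168 - 165592 = 81576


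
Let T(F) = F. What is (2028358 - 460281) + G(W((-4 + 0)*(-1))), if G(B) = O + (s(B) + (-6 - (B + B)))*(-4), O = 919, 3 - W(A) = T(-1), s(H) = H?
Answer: 1569036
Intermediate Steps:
W(A) = 4 (W(A) = 3 - 1*(-1) = 3 + 1 = 4)
G(B) = 943 + 4*B (G(B) = 919 + (B + (-6 - (B + B)))*(-4) = 919 + (B + (-6 - 2*B))*(-4) = 919 + (-6 - B)*(-4) = 919 + (24 + 4*B) = 943 + 4*B)
(2028358 - 460281) + G(W((-4 + 0)*(-1))) = (2028358 - 460281) + (943 + 4*4) = 1568077 + (943 + 16) = 1568077 + 959 = 1569036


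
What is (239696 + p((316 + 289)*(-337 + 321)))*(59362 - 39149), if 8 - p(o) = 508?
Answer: 4834868748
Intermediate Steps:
p(o) = -500 (p(o) = 8 - 1*508 = 8 - 508 = -500)
(239696 + p((316 + 289)*(-337 + 321)))*(59362 - 39149) = (239696 - 500)*(59362 - 39149) = 239196*20213 = 4834868748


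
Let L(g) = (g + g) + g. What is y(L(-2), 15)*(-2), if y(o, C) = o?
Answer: 12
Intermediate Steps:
L(g) = 3*g (L(g) = 2*g + g = 3*g)
y(L(-2), 15)*(-2) = (3*(-2))*(-2) = -6*(-2) = 12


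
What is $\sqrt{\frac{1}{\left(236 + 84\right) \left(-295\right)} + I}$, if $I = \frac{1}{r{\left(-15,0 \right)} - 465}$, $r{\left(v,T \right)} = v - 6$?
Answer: $\frac{i \sqrt{8397411}}{63720} \approx 0.045478 i$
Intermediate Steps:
$r{\left(v,T \right)} = -6 + v$
$I = - \frac{1}{486}$ ($I = \frac{1}{\left(-6 - 15\right) - 465} = \frac{1}{-21 - 465} = \frac{1}{-486} = - \frac{1}{486} \approx -0.0020576$)
$\sqrt{\frac{1}{\left(236 + 84\right) \left(-295\right)} + I} = \sqrt{\frac{1}{\left(236 + 84\right) \left(-295\right)} - \frac{1}{486}} = \sqrt{\frac{1}{320} \left(- \frac{1}{295}\right) - \frac{1}{486}} = \sqrt{- \frac{1}{94400} - \frac{1}{486}} = \sqrt{- \frac{47443}{22939200}} = \frac{i \sqrt{8397411}}{63720}$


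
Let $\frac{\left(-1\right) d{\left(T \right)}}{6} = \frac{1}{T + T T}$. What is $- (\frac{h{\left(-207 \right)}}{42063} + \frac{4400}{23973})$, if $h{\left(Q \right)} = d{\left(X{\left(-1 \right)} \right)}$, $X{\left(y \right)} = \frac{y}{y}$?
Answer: $- \frac{61668427}{336125433} \approx -0.18347$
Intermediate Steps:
$X{\left(y \right)} = 1$
$d{\left(T \right)} = - \frac{6}{T + T^{2}}$ ($d{\left(T \right)} = - \frac{6}{T + T T} = - \frac{6}{T + T^{2}}$)
$h{\left(Q \right)} = -3$ ($h{\left(Q \right)} = - \frac{6}{1 \left(1 + 1\right)} = \left(-6\right) 1 \cdot \frac{1}{2} = -3$)
$- (\frac{h{\left(-207 \right)}}{42063} + \frac{4400}{23973}) = - (- \frac{3}{42063} + \frac{4400}{23973}) = - (\left(-3\right) \frac{1}{42063} + 4400 \cdot \frac{1}{23973}) = - (- \frac{1}{14021} + \frac{4400}{23973}) = \left(-1\right) \frac{61668427}{336125433} = - \frac{61668427}{336125433}$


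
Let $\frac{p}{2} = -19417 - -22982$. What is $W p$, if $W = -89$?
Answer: $-634570$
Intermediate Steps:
$p = 7130$ ($p = 2 \left(-19417 - -22982\right) = 2 \left(-19417 + 22982\right) = 2 \cdot 3565 = 7130$)
$W p = \left(-89\right) 7130 = -634570$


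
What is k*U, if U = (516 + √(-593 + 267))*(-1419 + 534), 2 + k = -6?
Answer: 3653280 + 7080*I*√326 ≈ 3.6533e+6 + 1.2783e+5*I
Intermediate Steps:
k = -8 (k = -2 - 6 = -8)
U = -456660 - 885*I*√326 (U = (516 + √(-326))*(-885) = (516 + I*√326)*(-885) = -456660 - 885*I*√326 ≈ -4.5666e+5 - 15979.0*I)
k*U = -8*(-456660 - 885*I*√326) = 3653280 + 7080*I*√326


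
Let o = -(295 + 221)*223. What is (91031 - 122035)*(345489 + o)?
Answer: -7143972684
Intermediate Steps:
o = -115068 (o = -516*223 = -1*115068 = -115068)
(91031 - 122035)*(345489 + o) = (91031 - 122035)*(345489 - 115068) = -31004*230421 = -7143972684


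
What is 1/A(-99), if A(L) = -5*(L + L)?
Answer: 1/990 ≈ 0.0010101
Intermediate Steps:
A(L) = -10*L
1/A(-99) = 1/(-10*(-99)) = 1/990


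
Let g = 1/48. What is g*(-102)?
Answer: -17/8 ≈ -2.1250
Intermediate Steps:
g = 1/48 ≈ 0.020833
g*(-102) = (1/48)*(-102) = -17/8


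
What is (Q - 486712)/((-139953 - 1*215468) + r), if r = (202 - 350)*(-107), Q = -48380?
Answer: 178364/113195 ≈ 1.5757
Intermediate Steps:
r = 15836 (r = -148*(-107) = 15836)
(Q - 486712)/((-139953 - 1*215468) + r) = (-48380 - 486712)/((-139953 - 1*215468) + 15836) = -535092/((-139953 - 215468) + 15836) = -535092/(-355421 + 15836) = -535092/(-339585) = -535092*(-1/339585) = 178364/113195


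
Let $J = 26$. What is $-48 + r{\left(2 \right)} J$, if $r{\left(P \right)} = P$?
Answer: $4$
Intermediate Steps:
$-48 + r{\left(2 \right)} J = -48 + 2 \cdot 26 = -48 + 52 = 4$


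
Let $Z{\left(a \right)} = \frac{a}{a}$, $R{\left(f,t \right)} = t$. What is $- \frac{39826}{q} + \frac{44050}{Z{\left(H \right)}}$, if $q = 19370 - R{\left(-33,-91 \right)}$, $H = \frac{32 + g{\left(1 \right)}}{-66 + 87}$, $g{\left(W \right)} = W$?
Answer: $\frac{857217224}{19461} \approx 44048.0$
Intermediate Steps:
$H = \frac{11}{7}$ ($H = \frac{32 + 1}{-66 + 87} = \frac{33}{21} = 33 \cdot \frac{1}{21} = \frac{11}{7} \approx 1.5714$)
$Z{\left(a \right)} = 1$
$q = 19461$ ($q = 19370 - -91 = 19370 + 91 = 19461$)
$- \frac{39826}{q} + \frac{44050}{Z{\left(H \right)}} = - \frac{39826}{19461} + \frac{44050}{1} = \left(-39826\right) \frac{1}{19461} + 44050 \cdot 1 = - \frac{39826}{19461} + 44050 = \frac{857217224}{19461}$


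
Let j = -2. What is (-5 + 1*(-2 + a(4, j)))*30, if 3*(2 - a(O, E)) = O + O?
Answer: -230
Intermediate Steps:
a(O, E) = 2 - 2*O/3 (a(O, E) = 2 - (O + O)/3 = 2 - 2*O/3)
(-5 + 1*(-2 + a(4, j)))*30 = (-5 + 1*(-2 + (2 - ⅔*4)))*30 = (-5 + 1*(-2 + (2 - 8/3)))*30 = (-5 + 1*(-2 - ⅔))*30 = (-5 + 1*(-8/3))*30 = (-5 - 8/3)*30 = -23/3*30 = -230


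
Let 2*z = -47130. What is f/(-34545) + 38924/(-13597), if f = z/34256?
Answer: -3070754031945/1072688650096 ≈ -2.8627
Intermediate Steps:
z = -23565 (z = (½)*(-47130) = -23565)
f = -23565/34256 ≈ -0.68791
f/(-34545) + 38924/(-13597) = -23565/34256/(-34545) + 38924/(-13597) = -23565/34256*(-1/34545) + 38924*(-1/13597) = 1571/78891568 - 38924/13597 = -3070754031945/1072688650096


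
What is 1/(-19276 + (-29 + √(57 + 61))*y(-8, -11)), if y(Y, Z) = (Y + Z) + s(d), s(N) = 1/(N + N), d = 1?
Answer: -74958/1404513899 + 74*√118/1404513899 ≈ -5.2797e-5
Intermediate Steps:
s(N) = 1/(2*N)
y(Y, Z) = ½ + Y + Z (y(Y, Z) = (Y + Z) + (½)/1 = (Y + Z) + (½)*1 = (Y + Z) + ½ = ½ + Y + Z)
1/(-19276 + (-29 + √(57 + 61))*y(-8, -11)) = 1/(-19276 + (-29 + √(57 + 61))*(½ - 8 - 11)) = 1/(-19276 + (-29 + √118)*(-37/2)) = 1/(-19276 + (1073/2 - 37*√118/2)) = 1/(-37479/2 - 37*√118/2)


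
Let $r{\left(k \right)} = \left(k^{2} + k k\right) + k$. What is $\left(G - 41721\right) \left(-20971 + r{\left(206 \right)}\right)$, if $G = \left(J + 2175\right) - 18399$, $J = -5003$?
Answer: $-4035407436$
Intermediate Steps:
$r{\left(k \right)} = k + 2 k^{2}$ ($r{\left(k \right)} = \left(k^{2} + k^{2}\right) + k = 2 k^{2} + k = k + 2 k^{2}$)
$G = -21227$ ($G = \left(-5003 + 2175\right) - 18399 = -2828 - 18399 = -21227$)
$\left(G - 41721\right) \left(-20971 + r{\left(206 \right)}\right) = \left(-21227 - 41721\right) \left(-20971 + 206 \left(1 + 2 \cdot 206\right)\right) = - 62948 \left(-20971 + 206 \left(1 + 412\right)\right) = - 62948 \left(-20971 + 206 \cdot 413\right) = - 62948 \left(-20971 + 85078\right) = \left(-62948\right) 64107 = -4035407436$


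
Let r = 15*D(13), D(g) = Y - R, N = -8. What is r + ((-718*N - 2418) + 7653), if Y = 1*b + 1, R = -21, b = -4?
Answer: 11249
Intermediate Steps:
Y = -3 (Y = 1*(-4) + 1 = -4 + 1 = -3)
D(g) = 18 (D(g) = -3 - 1*(-21) = -3 + 21 = 18)
r = 270 (r = 15*18 = 270)
r + ((-718*N - 2418) + 7653) = 270 + ((-718*(-8) - 2418) + 7653) = 270 + ((5744 - 2418) + 7653) = 270 + (3326 + 7653) = 270 + 10979 = 11249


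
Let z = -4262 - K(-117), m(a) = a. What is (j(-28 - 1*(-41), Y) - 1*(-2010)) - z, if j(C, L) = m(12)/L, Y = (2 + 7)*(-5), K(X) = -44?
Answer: 93416/15 ≈ 6227.7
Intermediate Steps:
Y = -45 (Y = 9*(-5) = -45)
j(C, L) = 12/L
z = -4218 (z = -4262 - 1*(-44) = -4262 + 44 = -4218)
(j(-28 - 1*(-41), Y) - 1*(-2010)) - z = (12/(-45) - 1*(-2010)) - 1*(-4218) = (12*(-1/45) + 2010) + 4218 = (-4/15 + 2010) + 4218 = 30146/15 + 4218 = 93416/15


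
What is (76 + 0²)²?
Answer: 5776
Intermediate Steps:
(76 + 0²)² = (76 + 0)² = 76² = 5776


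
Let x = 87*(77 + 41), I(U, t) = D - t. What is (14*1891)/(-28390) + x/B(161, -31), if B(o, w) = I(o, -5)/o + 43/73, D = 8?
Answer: 285435324741/18623840 ≈ 15326.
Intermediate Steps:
I(U, t) = 8 - t
x = 10266 (x = 87*118 = 10266)
B(o, w) = 43/73 + 13/o (B(o, w) = (8 - 1*(-5))/o + 43/73 = (8 + 5)/o + 43*(1/73) = 13/o + 43/73 = 43/73 + 13/o)
(14*1891)/(-28390) + x/B(161, -31) = (14*1891)/(-28390) + 10266/(43/73 + 13/161) = 26474*(-1/28390) + 10266/(43/73 + 13*(1/161)) = -13237/14195 + 10266/(43/73 + 13/161) = -13237/14195 + 10266/(7872/11753) = -13237/14195 + 10266*(11753/7872) = -13237/14195 + 20109383/1312 = 285435324741/18623840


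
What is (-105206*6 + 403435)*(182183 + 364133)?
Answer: -124451331116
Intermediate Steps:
(-105206*6 + 403435)*(182183 + 364133) = (-631236 + 403435)*546316 = -227801*546316 = -124451331116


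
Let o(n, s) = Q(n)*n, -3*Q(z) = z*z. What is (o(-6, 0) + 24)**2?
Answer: 9216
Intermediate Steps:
Q(z) = -z**2/3 (Q(z) = -z*z/3 = -z**2/3)
o(n, s) = -n**3/3 (o(n, s) = (-n**2/3)*n = -n**3/3)
(o(-6, 0) + 24)**2 = (-1/3*(-6)**3 + 24)**2 = (-1/3*(-216) + 24)**2 = (72 + 24)**2 = 96**2 = 9216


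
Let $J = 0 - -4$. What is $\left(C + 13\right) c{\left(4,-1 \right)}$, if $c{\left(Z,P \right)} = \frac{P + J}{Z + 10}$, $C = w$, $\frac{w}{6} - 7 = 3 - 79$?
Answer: $- \frac{1203}{14} \approx -85.929$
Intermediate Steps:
$w = -414$ ($w = 42 + 6 \left(3 - 79\right) = 42 + 6 \left(-76\right) = 42 - 456 = -414$)
$J = 4$ ($J = 0 + 4 = 4$)
$C = -414$
$c{\left(Z,P \right)} = \frac{4 + P}{10 + Z}$ ($c{\left(Z,P \right)} = \frac{P + 4}{Z + 10} = \frac{4 + P}{10 + Z}$)
$\left(C + 13\right) c{\left(4,-1 \right)} = \left(-414 + 13\right) \frac{4 - 1}{10 + 4} = - 401 \cdot \frac{1}{14} \cdot 3 = \left(-401\right) \frac{3}{14} = - \frac{1203}{14}$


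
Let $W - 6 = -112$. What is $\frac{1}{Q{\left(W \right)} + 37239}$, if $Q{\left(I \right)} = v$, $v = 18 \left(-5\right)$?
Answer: $\frac{1}{37149} \approx 2.6919 \cdot 10^{-5}$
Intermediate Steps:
$W = -106$ ($W = 6 - 112 = -106$)
$v = -90$
$Q{\left(I \right)} = -90$
$\frac{1}{Q{\left(W \right)} + 37239} = \frac{1}{-90 + 37239} = \frac{1}{37149}$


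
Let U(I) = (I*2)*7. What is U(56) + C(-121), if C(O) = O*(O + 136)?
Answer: -1031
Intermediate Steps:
C(O) = O*(136 + O)
U(I) = 14*I (U(I) = (2*I)*7 = 14*I)
U(56) + C(-121) = 14*56 - 121*(136 - 121) = 784 - 121*15 = 784 - 1815 = -1031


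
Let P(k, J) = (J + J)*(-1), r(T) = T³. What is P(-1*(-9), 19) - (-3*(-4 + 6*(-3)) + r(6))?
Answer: -320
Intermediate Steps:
P(k, J) = -2*J (P(k, J) = (2*J)*(-1) = -2*J)
P(-1*(-9), 19) - (-3*(-4 + 6*(-3)) + r(6)) = -2*19 - (-3*(-4 + 6*(-3)) + 6³) = -38 - (-3*(-4 - 18) + 216) = -38 - (-3*(-22) + 216) = -38 - (66 + 216) = -38 - 1*282 = -38 - 282 = -320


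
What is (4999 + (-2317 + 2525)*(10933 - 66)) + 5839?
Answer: 2271174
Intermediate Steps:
(4999 + (-2317 + 2525)*(10933 - 66)) + 5839 = (4999 + 208*10867) + 5839 = (4999 + 2260336) + 5839 = 2265335 + 5839 = 2271174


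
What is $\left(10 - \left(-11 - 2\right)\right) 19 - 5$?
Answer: $432$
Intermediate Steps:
$\left(10 - \left(-11 - 2\right)\right) 19 - 5 = \left(10 - -13\right) 19 - 5 = \left(10 + 13\right) 19 - 5 = 23 \cdot 19 - 5 = 437 - 5 = 432$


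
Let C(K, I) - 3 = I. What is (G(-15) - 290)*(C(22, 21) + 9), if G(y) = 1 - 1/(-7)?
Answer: -66726/7 ≈ -9532.3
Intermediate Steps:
C(K, I) = 3 + I
G(y) = 8/7 (G(y) = 1 - 1*(-⅐) = 1 + ⅐ = 8/7)
(G(-15) - 290)*(C(22, 21) + 9) = (8/7 - 290)*((3 + 21) + 9) = -2022*(24 + 9)/7 = -2022/7*33 = -66726/7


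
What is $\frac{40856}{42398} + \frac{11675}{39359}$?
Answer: $\frac{1051523977}{834371441} \approx 1.2603$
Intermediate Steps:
$\frac{40856}{42398} + \frac{11675}{39359} = 40856 \cdot \frac{1}{42398} + 11675 \cdot \frac{1}{39359} = \frac{20428}{21199} + \frac{11675}{39359} = \frac{1051523977}{834371441}$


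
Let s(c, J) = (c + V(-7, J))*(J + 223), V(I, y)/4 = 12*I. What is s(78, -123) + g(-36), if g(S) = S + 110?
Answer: -25726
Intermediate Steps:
V(I, y) = 48*I (V(I, y) = 4*(12*I) = 48*I)
g(S) = 110 + S
s(c, J) = (-336 + c)*(223 + J) (s(c, J) = (c + 48*(-7))*(J + 223) = (c - 336)*(223 + J) = (-336 + c)*(223 + J))
s(78, -123) + g(-36) = (-74928 - 336*(-123) + 223*78 - 123*78) + (110 - 36) = (-74928 + 41328 + 17394 - 9594) + 74 = -25800 + 74 = -25726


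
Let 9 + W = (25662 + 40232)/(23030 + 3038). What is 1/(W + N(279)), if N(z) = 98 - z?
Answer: -13034/2443513 ≈ -0.0053341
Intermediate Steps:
W = -84359/13034 (W = -9 + (25662 + 40232)/(23030 + 3038) = -9 + 65894/26068 = -9 + 65894*(1/26068) = -9 + 32947/13034 = -84359/13034 ≈ -6.4722)
1/(W + N(279)) = 1/(-84359/13034 + (98 - 1*279)) = 1/(-84359/13034 + (98 - 279)) = 1/(-84359/13034 - 181) = 1/(-2443513/13034) = -13034/2443513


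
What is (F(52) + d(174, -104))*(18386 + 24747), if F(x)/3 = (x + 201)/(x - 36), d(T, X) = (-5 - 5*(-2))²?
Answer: 49991147/16 ≈ 3.1244e+6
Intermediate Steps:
d(T, X) = 25 (d(T, X) = (-5 + 10)² = 5² = 25)
F(x) = 3*(201 + x)/(-36 + x) (F(x) = 3*((x + 201)/(x - 36)) = 3*((201 + x)/(-36 + x)) = 3*(201 + x)/(-36 + x))
(F(52) + d(174, -104))*(18386 + 24747) = (3*(201 + 52)/(-36 + 52) + 25)*(18386 + 24747) = (3*253/16 + 25)*43133 = (3*(1/16)*253 + 25)*43133 = (759/16 + 25)*43133 = (1159/16)*43133 = 49991147/16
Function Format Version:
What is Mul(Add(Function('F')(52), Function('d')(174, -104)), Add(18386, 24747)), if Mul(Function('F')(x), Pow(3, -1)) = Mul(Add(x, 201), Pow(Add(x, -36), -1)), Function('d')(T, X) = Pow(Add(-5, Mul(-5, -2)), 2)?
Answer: Rational(49991147, 16) ≈ 3.1244e+6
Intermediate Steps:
Function('d')(T, X) = 25 (Function('d')(T, X) = Pow(Add(-5, 10), 2) = Pow(5, 2) = 25)
Function('F')(x) = Mul(3, Pow(Add(-36, x), -1), Add(201, x)) (Function('F')(x) = Mul(3, Mul(Add(x, 201), Pow(Add(x, -36), -1))) = Mul(3, Mul(Add(201, x), Pow(Add(-36, x), -1))) = Mul(3, Mul(Pow(Add(-36, x), -1), Add(201, x))) = Mul(3, Pow(Add(-36, x), -1), Add(201, x)))
Mul(Add(Function('F')(52), Function('d')(174, -104)), Add(18386, 24747)) = Mul(Add(Mul(3, Pow(Add(-36, 52), -1), Add(201, 52)), 25), Add(18386, 24747)) = Mul(Add(Mul(3, Pow(16, -1), 253), 25), 43133) = Mul(Add(Mul(3, Rational(1, 16), 253), 25), 43133) = Mul(Add(Rational(759, 16), 25), 43133) = Mul(Rational(1159, 16), 43133) = Rational(49991147, 16)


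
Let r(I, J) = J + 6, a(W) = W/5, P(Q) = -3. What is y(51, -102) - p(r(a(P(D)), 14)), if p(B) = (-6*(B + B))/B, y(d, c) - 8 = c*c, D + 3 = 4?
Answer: 10424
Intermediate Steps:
D = 1 (D = -3 + 4 = 1)
y(d, c) = 8 + c**2 (y(d, c) = 8 + c*c = 8 + c**2)
a(W) = W/5 (a(W) = W*(1/5) = W/5)
r(I, J) = 6 + J
p(B) = -12 (p(B) = (-12*B)/B = -12)
y(51, -102) - p(r(a(P(D)), 14)) = (8 + (-102)**2) - 1*(-12) = (8 + 10404) + 12 = 10412 + 12 = 10424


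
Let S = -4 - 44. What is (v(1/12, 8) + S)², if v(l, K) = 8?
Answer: 1600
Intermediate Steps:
S = -48
(v(1/12, 8) + S)² = (8 - 48)² = (-40)² = 1600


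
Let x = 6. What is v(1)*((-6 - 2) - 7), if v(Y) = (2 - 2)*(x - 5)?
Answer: 0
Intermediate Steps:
v(Y) = 0 (v(Y) = (2 - 2)*(6 - 5) = 0*1 = 0)
v(1)*((-6 - 2) - 7) = 0*((-6 - 2) - 7) = 0*(-8 - 7) = 0*(-15) = 0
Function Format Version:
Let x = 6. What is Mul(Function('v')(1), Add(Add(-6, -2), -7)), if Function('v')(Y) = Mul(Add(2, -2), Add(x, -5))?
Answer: 0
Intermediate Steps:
Function('v')(Y) = 0 (Function('v')(Y) = Mul(Add(2, -2), Add(6, -5)) = Mul(0, 1) = 0)
Mul(Function('v')(1), Add(Add(-6, -2), -7)) = Mul(0, Add(Add(-6, -2), -7)) = Mul(0, Add(-8, -7)) = Mul(0, -15) = 0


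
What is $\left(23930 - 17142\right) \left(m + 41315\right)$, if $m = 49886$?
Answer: $619072388$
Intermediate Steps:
$\left(23930 - 17142\right) \left(m + 41315\right) = \left(23930 - 17142\right) \left(49886 + 41315\right) = 6788 \cdot 91201 = 619072388$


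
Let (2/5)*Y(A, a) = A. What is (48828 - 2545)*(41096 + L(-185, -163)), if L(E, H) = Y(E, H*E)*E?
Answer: 11724270711/2 ≈ 5.8621e+9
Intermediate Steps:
Y(A, a) = 5*A/2
L(E, H) = 5*E**2/2 (L(E, H) = (5*E/2)*E = 5*E**2/2)
(48828 - 2545)*(41096 + L(-185, -163)) = (48828 - 2545)*(41096 + (5/2)*(-185)**2) = 46283*(41096 + (5/2)*34225) = 46283*(41096 + 171125/2) = 46283*(253317/2) = 11724270711/2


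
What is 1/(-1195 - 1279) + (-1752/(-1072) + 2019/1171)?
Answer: 325907179/97051309 ≈ 3.3581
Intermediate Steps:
1/(-1195 - 1279) + (-1752/(-1072) + 2019/1171) = 1/(-2474) + (-1752*(-1/1072) + 2019*(1/1171)) = -1/2474 + (219/134 + 2019/1171) = -1/2474 + 526995/156914 = 325907179/97051309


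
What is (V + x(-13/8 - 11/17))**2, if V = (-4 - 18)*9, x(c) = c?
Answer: 741854169/18496 ≈ 40109.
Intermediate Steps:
V = -198 (V = -22*9 = -198)
(V + x(-13/8 - 11/17))**2 = (-198 + (-13/8 - 11/17))**2 = (-198 - 309/136)**2 = (-27237/136)**2 = 741854169/18496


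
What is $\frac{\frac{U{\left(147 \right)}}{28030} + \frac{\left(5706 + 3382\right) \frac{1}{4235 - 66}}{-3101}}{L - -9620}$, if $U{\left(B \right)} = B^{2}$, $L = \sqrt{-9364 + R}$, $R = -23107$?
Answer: $\frac{268501805938522}{3354743013586153497} - \frac{279107906381 i \sqrt{32471}}{33547430135861534970} \approx 8.0036 \cdot 10^{-5} - 1.4992 \cdot 10^{-6} i$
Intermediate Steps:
$L = i \sqrt{32471}$ ($L = \sqrt{-9364 - 23107} = \sqrt{-32471} = i \sqrt{32471} \approx 180.2 i$)
$\frac{\frac{U{\left(147 \right)}}{28030} + \frac{\left(5706 + 3382\right) \frac{1}{4235 - 66}}{-3101}}{L - -9620} = \frac{\frac{147^{2}}{28030} + \frac{\left(5706 + 3382\right) \frac{1}{4235 - 66}}{-3101}}{i \sqrt{32471} - -9620} = \frac{21609 \cdot \frac{1}{28030} + \frac{9088}{4169} \left(- \frac{1}{3101}\right)}{i \sqrt{32471} + 9620} = \frac{\frac{21609}{28030} + 9088 \cdot \frac{1}{4169} \left(- \frac{1}{3101}\right)}{9620 + i \sqrt{32471}} = \frac{\frac{21609}{28030} + \frac{9088}{4169} \left(- \frac{1}{3101}\right)}{9620 + i \sqrt{32471}} = \frac{\frac{21609}{28030} - \frac{9088}{12928069}}{9620 + i \sqrt{32471}} = \frac{279107906381}{362373774070 \left(9620 + i \sqrt{32471}\right)}$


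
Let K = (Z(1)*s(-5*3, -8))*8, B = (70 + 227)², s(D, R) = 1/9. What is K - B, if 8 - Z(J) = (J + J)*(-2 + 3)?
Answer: -264611/3 ≈ -88204.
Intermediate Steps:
Z(J) = 8 - 2*J (Z(J) = 8 - (J + J)*(-2 + 3) = 8 - 2*J)
s(D, R) = ⅑
B = 88209 (B = 297² = 88209)
K = 16/3 (K = ((8 - 2*1)*(⅑))*8 = ((8 - 2)*(⅑))*8 = (6*(⅑))*8 = (⅔)*8 = 16/3 ≈ 5.3333)
K - B = 16/3 - 1*88209 = 16/3 - 88209 = -264611/3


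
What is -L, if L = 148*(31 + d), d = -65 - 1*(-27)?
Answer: 1036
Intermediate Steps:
d = -38 (d = -65 + 27 = -38)
L = -1036 (L = 148*(31 - 38) = 148*(-7) = -1036)
-L = -1*(-1036) = 1036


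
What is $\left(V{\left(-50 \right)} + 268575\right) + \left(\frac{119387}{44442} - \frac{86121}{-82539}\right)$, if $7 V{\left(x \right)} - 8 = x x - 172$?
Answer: $\frac{85246531775203}{317004786} \approx 2.6891 \cdot 10^{5}$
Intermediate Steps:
$V{\left(x \right)} = - \frac{164}{7} + \frac{x^{2}}{7}$ ($V{\left(x \right)} = \frac{8}{7} + \frac{x x - 172}{7} = \frac{8}{7} + \frac{x^{2} - 172}{7} = \frac{8}{7} + \frac{-172 + x^{2}}{7} = \frac{8}{7} + \left(- \frac{172}{7} + \frac{x^{2}}{7}\right) = - \frac{164}{7} + \frac{x^{2}}{7}$)
$\left(V{\left(-50 \right)} + 268575\right) + \left(\frac{119387}{44442} - \frac{86121}{-82539}\right) = \left(\left(- \frac{164}{7} + \frac{\left(-50\right)^{2}}{7}\right) + 268575\right) + \left(\frac{119387}{44442} - \frac{86121}{-82539}\right) = \left(\left(- \frac{164}{7} + \frac{1}{7} \cdot 2500\right) + 268575\right) + \left(119387 \cdot \frac{1}{44442} - - \frac{9569}{9171}\right) = \left(\left(- \frac{164}{7} + \frac{2500}{7}\right) + 268575\right) + \left(\frac{119387}{44442} + \frac{9569}{9171}\right) = \left(\frac{2336}{7} + 268575\right) + \frac{168907075}{45286398} = \frac{1882361}{7} + \frac{168907075}{45286398} = \frac{85246531775203}{317004786}$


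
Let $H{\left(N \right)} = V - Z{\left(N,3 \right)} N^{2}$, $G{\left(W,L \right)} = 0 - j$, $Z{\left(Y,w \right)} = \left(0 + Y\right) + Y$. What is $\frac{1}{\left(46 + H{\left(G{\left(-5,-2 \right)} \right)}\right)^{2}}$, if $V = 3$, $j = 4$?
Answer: $\frac{1}{31329} \approx 3.1919 \cdot 10^{-5}$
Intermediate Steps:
$Z{\left(Y,w \right)} = 2 Y$ ($Z{\left(Y,w \right)} = Y + Y = 2 Y$)
$G{\left(W,L \right)} = -4$ ($G{\left(W,L \right)} = 0 - 4 = -4$)
$H{\left(N \right)} = 3 - 2 N^{3}$ ($H{\left(N \right)} = 3 - 2 N N^{2} = 3 - 2 N^{3}$)
$\frac{1}{\left(46 + H{\left(G{\left(-5,-2 \right)} \right)}\right)^{2}} = \frac{1}{\left(46 - \left(-3 + 2 \left(-4\right)^{3}\right)\right)^{2}} = \frac{1}{\left(46 + \left(3 - -128\right)\right)^{2}} = \frac{1}{\left(46 + \left(3 + 128\right)\right)^{2}} = \frac{1}{\left(46 + 131\right)^{2}} = \frac{1}{177^{2}} = \frac{1}{31329}$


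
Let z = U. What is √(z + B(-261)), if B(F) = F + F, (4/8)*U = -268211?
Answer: 4*I*√33559 ≈ 732.76*I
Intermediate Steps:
U = -536422 (U = 2*(-268211) = -536422)
z = -536422
B(F) = 2*F
√(z + B(-261)) = √(-536422 + 2*(-261)) = √(-536422 - 522) = √(-536944) = 4*I*√33559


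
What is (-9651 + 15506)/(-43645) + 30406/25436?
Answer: 117814209/111015422 ≈ 1.0612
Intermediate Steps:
(-9651 + 15506)/(-43645) + 30406/25436 = 5855*(-1/43645) + 30406*(1/25436) = -1171/8729 + 15203/12718 = 117814209/111015422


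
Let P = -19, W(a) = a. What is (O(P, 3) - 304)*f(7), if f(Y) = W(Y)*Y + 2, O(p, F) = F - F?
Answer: -15504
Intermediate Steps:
O(p, F) = 0
f(Y) = 2 + Y**2 (f(Y) = Y*Y + 2 = Y**2 + 2 = 2 + Y**2)
(O(P, 3) - 304)*f(7) = (0 - 304)*(2 + 7**2) = -304*(2 + 49) = -304*51 = -15504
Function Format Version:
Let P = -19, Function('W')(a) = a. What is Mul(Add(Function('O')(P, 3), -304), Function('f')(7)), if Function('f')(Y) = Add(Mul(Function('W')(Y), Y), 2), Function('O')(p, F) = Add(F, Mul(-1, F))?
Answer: -15504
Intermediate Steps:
Function('O')(p, F) = 0
Function('f')(Y) = Add(2, Pow(Y, 2)) (Function('f')(Y) = Add(Mul(Y, Y), 2) = Add(Pow(Y, 2), 2) = Add(2, Pow(Y, 2)))
Mul(Add(Function('O')(P, 3), -304), Function('f')(7)) = Mul(Add(0, -304), Add(2, Pow(7, 2))) = Mul(-304, Add(2, 49)) = Mul(-304, 51) = -15504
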